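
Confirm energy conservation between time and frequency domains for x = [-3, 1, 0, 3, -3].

Time domain:
Σ|x[n]|² = |-3|² + |1|² + |0|² + |3|² + |-3|² = 28.0000

Frequency domain:
(1/5)Σ|X[k]|² = (1/5)(|-2|² + |-6.0451-2.0409i|² + |-0.4549-5.2043i|² + |-0.4549+5.2043i|² + |-6.0451+2.0409i|²) = (1/5)·140.0000 = 28.0000

Both sides agree, confirming Parseval's theorem.

Σ|x[n]|² = (1/N)Σ|X[k]|² = 28.0000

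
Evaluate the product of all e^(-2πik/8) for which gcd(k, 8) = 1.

The primitive 8th roots of unity are ω_8^k for k coprime to 8: k ∈ {1, 3, 5, 7}
Their product equals the constant term of the cyclotomic polynomial Φ_8(x) up to sign.
For n ≥ 3, the product of all primitive nth roots of unity is 1. (For n=1 it is 1; for n=2 it is -1.)

1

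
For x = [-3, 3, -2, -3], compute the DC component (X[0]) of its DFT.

X[0] = Σ(n=0 to 3) x[n] · ω_4^0 = Σ x[n]
= (-3) + (3) + (-2) + (-3)

X[0] = -5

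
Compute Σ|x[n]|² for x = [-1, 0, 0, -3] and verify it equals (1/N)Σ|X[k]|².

Time domain:
Σ|x[n]|² = |-1|² + |0|² + |0|² + |-3|² = 10.0000

Frequency domain:
(1/4)Σ|X[k]|² = (1/4)(|-4|² + |-1-3i|² + |2|² + |-1+3i|²) = (1/4)·40.0000 = 10.0000

Both sides agree, confirming Parseval's theorem.

Σ|x[n]|² = (1/N)Σ|X[k]|² = 10.0000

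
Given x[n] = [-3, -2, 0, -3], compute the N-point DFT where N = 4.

X[k] = Σ(n=0 to 3) x[n] · ω_4^(nk)
where ω_4 = e^(-2πi/4)

Computing each X[k]:
X[0] = -8
X[1] = -3-1i
X[2] = 2
X[3] = -3+1i

X = [-8, -3-1i, 2, -3+1i]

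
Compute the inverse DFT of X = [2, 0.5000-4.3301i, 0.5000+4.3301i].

x[n] = (1/3) Σ(k=0 to 2) X[k] · e^(2πikn/3)

Computing each x[n]:
x[0] = 1
x[1] = 3
x[2] = -2

x = [1, 3, -2]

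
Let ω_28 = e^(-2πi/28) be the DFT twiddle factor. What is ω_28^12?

ω_28^12 = e^(-2πi·12/28)
= cos(-2π·12/28) + i·sin(-2π·12/28)
= cos(-24π/28) + i·sin(-24π/28)

ω_28^12 = cos(-24π/28) + i·sin(-24π/28) = -0.9010-0.4339i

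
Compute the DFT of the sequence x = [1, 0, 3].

X[k] = Σ(n=0 to 2) x[n] · ω_3^(nk)
where ω_3 = e^(-2πi/3)

Computing each X[k]:
X[0] = 4
X[1] = -0.5000+2.5981i
X[2] = -0.5000-2.5981i

X = [4, -0.5000+2.5981i, -0.5000-2.5981i]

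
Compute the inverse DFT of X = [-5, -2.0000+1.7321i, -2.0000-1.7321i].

x[n] = (1/3) Σ(k=0 to 2) X[k] · e^(2πikn/3)

Computing each x[n]:
x[0] = -3
x[1] = -2
x[2] = 0

x = [-3, -2, 0]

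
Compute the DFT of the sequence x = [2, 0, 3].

X[k] = Σ(n=0 to 2) x[n] · ω_3^(nk)
where ω_3 = e^(-2πi/3)

Computing each X[k]:
X[0] = 5
X[1] = 0.5000+2.5981i
X[2] = 0.5000-2.5981i

X = [5, 0.5000+2.5981i, 0.5000-2.5981i]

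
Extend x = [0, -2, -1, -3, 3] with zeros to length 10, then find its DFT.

Original 5-point DFT: [-3, 3.5451+3.5797i, -2.0451+4.8410i, -2.0451-4.8410i, 3.5451-3.5797i]
Zero-padded 10-point DFT provides frequency interpolation.

DFT_10([x, 0, ...]) = [-3, -3.4271+3.2164i, 3.5451+3.5797i, -0.0729-3.3022i, -2.0451+4.8410i, 7, -2.0451-4.8410i, -0.0729+3.3022i, 3.5451-3.5797i, -3.4271-3.2164i]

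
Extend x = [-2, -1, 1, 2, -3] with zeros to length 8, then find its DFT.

Original 5-point DFT: [-3, -5.6631-1.3143i, 2.1631-2.1266i, 2.1631+2.1266i, -5.6631+1.3143i]
Zero-padded 8-point DFT provides frequency interpolation.

DFT_8([x, 0, ...]) = [-3, -1.1213-1.7071i, -6+3i, 3.1213+0.2929i, -5, 3.1213-0.2929i, -6-3i, -1.1213+1.7071i]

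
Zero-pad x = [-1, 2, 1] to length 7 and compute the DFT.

Original 3-point DFT: [2, -2.5000-0.8660i, -2.5000+0.8660i]
Zero-padded 7-point DFT provides frequency interpolation.

DFT_7([x, 0, ...]) = [2, 0.0245-2.5386i, -2.3460-1.5160i, -2.1784-0.0859i, -2.1784+0.0859i, -2.3460+1.5160i, 0.0245+2.5386i]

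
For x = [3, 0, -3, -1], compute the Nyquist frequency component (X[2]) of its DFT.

X[2] = Σ(n=0 to 3) x[n] · ω_4^(2n) where ω_4 = e^(-2πi/4)
= (3)·ω_4^0 + (0)·ω_4^2 + (-3)·ω_4^4 + (-1)·ω_4^6

X[2] = 1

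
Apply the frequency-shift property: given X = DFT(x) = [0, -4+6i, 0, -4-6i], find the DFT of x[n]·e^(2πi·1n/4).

Modulation property: DFT(ω_4^(-1n)·x[n]) = X[(k-1) mod 4], so circularly shift X by 1 positions.

X[k-1] = [-4-6i, 0, -4+6i, 0]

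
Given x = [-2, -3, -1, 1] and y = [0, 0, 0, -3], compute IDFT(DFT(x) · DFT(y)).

(x ⊛ y)[n] = Σ(m=0 to 3) x[m] · y[(n-m) mod 4]

Computing each output sample:
(x ⊛ y)[0] = 9
(x ⊛ y)[1] = 3
(x ⊛ y)[2] = -3
(x ⊛ y)[3] = 6

x ⊛ y = [9, 3, -3, 6]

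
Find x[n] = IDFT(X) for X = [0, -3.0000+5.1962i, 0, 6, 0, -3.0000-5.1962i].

x[n] = (1/6) Σ(k=0 to 5) X[k] · e^(2πikn/6)

Computing each x[n]:
x[0] = 0
x[1] = -3
x[2] = 0
x[3] = 0
x[4] = 3
x[5] = 0

x = [0, -3, 0, 0, 3, 0]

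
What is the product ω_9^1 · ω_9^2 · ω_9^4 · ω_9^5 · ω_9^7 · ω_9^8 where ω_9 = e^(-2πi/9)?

The primitive 9th roots of unity are ω_9^k for k coprime to 9: k ∈ {1, 2, 4, 5, 7, 8}
Their product equals the constant term of the cyclotomic polynomial Φ_9(x) up to sign.
For n ≥ 3, the product of all primitive nth roots of unity is 1. (For n=1 it is 1; for n=2 it is -1.)

1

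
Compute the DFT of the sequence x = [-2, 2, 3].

X[k] = Σ(n=0 to 2) x[n] · ω_3^(nk)
where ω_3 = e^(-2πi/3)

Computing each X[k]:
X[0] = 3
X[1] = -4.5000+0.8660i
X[2] = -4.5000-0.8660i

X = [3, -4.5000+0.8660i, -4.5000-0.8660i]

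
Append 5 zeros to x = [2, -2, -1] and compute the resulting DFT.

Original 3-point DFT: [-1, 3.5000+0.8660i, 3.5000-0.8660i]
Zero-padded 8-point DFT provides frequency interpolation.

DFT_8([x, 0, ...]) = [-1, 0.5858+2.4142i, 3+2i, 3.4142+0.4142i, 3, 3.4142-0.4142i, 3-2i, 0.5858-2.4142i]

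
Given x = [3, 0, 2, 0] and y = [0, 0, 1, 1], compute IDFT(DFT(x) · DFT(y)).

(x ⊛ y)[n] = Σ(m=0 to 3) x[m] · y[(n-m) mod 4]

Computing each output sample:
(x ⊛ y)[0] = 2
(x ⊛ y)[1] = 2
(x ⊛ y)[2] = 3
(x ⊛ y)[3] = 3

x ⊛ y = [2, 2, 3, 3]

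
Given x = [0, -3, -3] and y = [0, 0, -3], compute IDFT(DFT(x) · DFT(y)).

(x ⊛ y)[n] = Σ(m=0 to 2) x[m] · y[(n-m) mod 3]

Computing each output sample:
(x ⊛ y)[0] = 9
(x ⊛ y)[1] = 9
(x ⊛ y)[2] = 0

x ⊛ y = [9, 9, 0]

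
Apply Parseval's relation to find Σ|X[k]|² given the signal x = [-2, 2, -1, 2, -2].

Parseval: Σ|x[n]|² = (1/N)Σ|X[k]|², so Σ|X[k]|² = N·Σ|x[n]|² = 5·17.0000

Σ|X[k]|² = N·Σ|x[n]|² = 5·17.0000 = 85.0000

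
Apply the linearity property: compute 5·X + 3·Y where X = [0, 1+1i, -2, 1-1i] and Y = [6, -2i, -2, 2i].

By linearity: DFT(5x + 3y) = 5·DFT(x) + 3·DFT(y)
= 5·[0, 1+1i, -2, 1-1i] + 3·[6, -2i, -2, 2i]

Computing element-wise:
Z[0] = 5·(0) + 3·(6) = 18
Z[1] = 5·(1+1i) + 3·(-2i) = 5-1i
Z[2] = 5·(-2) + 3·(-2) = -16
Z[3] = 5·(1-1i) + 3·(2i) = 5+1i

DFT(5x + 3y) = 5·X + 3·Y = [18, 5-1i, -16, 5+1i]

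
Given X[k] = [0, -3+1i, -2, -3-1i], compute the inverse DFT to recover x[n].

x[n] = (1/4) Σ(k=0 to 3) X[k] · e^(2πikn/4)

Computing each x[n]:
x[0] = -2
x[1] = 0
x[2] = 1
x[3] = 1

x = [-2, 0, 1, 1]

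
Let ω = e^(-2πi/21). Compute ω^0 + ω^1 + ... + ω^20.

Sum of all nth roots of unity equals 0 for n > 1 (geometric series with r ≠ 1).

0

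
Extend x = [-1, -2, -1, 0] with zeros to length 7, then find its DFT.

Original 4-point DFT: [-4, 2i, 0, -2i]
Zero-padded 7-point DFT provides frequency interpolation.

DFT_7([x, 0, ...]) = [-4, -2.0245+2.5386i, 0.3460+1.5160i, 0.1784+0.0859i, 0.1784-0.0859i, 0.3460-1.5160i, -2.0245-2.5386i]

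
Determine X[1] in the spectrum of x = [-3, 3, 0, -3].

X[1] = Σ(n=0 to 3) x[n] · ω_4^(1n) where ω_4 = e^(-2πi/4)
= (-3)·ω_4^0 + (3)·ω_4^1 + (0)·ω_4^2 + (-3)·ω_4^3

X[1] = -3-6i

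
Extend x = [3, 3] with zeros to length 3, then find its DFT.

Original 2-point DFT: [6, 0]
Zero-padded 3-point DFT provides frequency interpolation.

DFT_3([x, 0, ...]) = [6, 1.5000-2.5981i, 1.5000+2.5981i]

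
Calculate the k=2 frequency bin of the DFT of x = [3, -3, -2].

X[2] = Σ(n=0 to 2) x[n] · ω_3^(2n) where ω_3 = e^(-2πi/3)
= (3)·ω_3^0 + (-3)·ω_3^2 + (-2)·ω_3^4

X[2] = 5.5000-0.8660i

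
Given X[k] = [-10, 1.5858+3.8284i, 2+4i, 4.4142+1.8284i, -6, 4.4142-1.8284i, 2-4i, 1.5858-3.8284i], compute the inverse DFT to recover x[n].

x[n] = (1/8) Σ(k=0 to 7) X[k] · e^(2πikn/8)

Computing each x[n]:
x[0] = 0
x[1] = -3
x[2] = -3
x[3] = 0
x[4] = -3
x[5] = 0
x[6] = -2
x[7] = 1

x = [0, -3, -3, 0, -3, 0, -2, 1]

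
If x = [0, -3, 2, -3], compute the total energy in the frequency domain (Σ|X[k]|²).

Parseval: Σ|x[n]|² = (1/N)Σ|X[k]|², so Σ|X[k]|² = N·Σ|x[n]|² = 4·22.0000

Σ|X[k]|² = N·Σ|x[n]|² = 4·22.0000 = 88.0000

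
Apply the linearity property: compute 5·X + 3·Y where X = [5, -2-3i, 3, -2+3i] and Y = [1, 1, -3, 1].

By linearity: DFT(5x + 3y) = 5·DFT(x) + 3·DFT(y)
= 5·[5, -2-3i, 3, -2+3i] + 3·[1, 1, -3, 1]

Computing element-wise:
Z[0] = 5·(5) + 3·(1) = 28
Z[1] = 5·(-2-3i) + 3·(1) = -7-15i
Z[2] = 5·(3) + 3·(-3) = 6
Z[3] = 5·(-2+3i) + 3·(1) = -7+15i

DFT(5x + 3y) = 5·X + 3·Y = [28, -7-15i, 6, -7+15i]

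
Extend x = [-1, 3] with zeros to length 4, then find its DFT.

Original 2-point DFT: [2, -4]
Zero-padded 4-point DFT provides frequency interpolation.

DFT_4([x, 0, ...]) = [2, -1-3i, -4, -1+3i]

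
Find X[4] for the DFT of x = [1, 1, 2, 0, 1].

X[4] = Σ(n=0 to 4) x[n] · ω_5^(4n) where ω_5 = e^(-2πi/5)
= (1)·ω_5^0 + (1)·ω_5^4 + (2)·ω_5^8 + (0)·ω_5^12 + (1)·ω_5^16

X[4] = 1.1756i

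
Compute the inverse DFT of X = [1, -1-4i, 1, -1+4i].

x[n] = (1/4) Σ(k=0 to 3) X[k] · e^(2πikn/4)

Computing each x[n]:
x[0] = 0
x[1] = 2
x[2] = 1
x[3] = -2

x = [0, 2, 1, -2]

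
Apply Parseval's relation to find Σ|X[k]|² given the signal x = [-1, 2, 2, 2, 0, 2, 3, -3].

Parseval: Σ|x[n]|² = (1/N)Σ|X[k]|², so Σ|X[k]|² = N·Σ|x[n]|² = 8·35.0000

Σ|X[k]|² = N·Σ|x[n]|² = 8·35.0000 = 280.0000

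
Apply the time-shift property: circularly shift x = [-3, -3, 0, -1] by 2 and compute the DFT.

Time shift by 2: X_shifted[k] = ω_4^(2k) · X[k]
Shifted x = [0, -1, -3, -3]

DFT(x[n-2]) = [-7, 3-2i, 1, 3+2i]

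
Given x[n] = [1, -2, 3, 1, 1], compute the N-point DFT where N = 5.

X[k] = Σ(n=0 to 4) x[n] · ω_5^(nk)
where ω_5 = e^(-2πi/5)

Computing each X[k]:
X[0] = 4
X[1] = -2.5451+1.6776i
X[2] = 3.0451+3.6655i
X[3] = 3.0451-3.6655i
X[4] = -2.5451-1.6776i

X = [4, -2.5451+1.6776i, 3.0451+3.6655i, 3.0451-3.6655i, -2.5451-1.6776i]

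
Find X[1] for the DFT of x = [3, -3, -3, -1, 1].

X[1] = Σ(n=0 to 4) x[n] · ω_5^(1n) where ω_5 = e^(-2πi/5)
= (3)·ω_5^0 + (-3)·ω_5^1 + (-3)·ω_5^2 + (-1)·ω_5^3 + (1)·ω_5^4

X[1] = 5.6180+4.9798i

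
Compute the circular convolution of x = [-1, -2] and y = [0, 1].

(x ⊛ y)[n] = Σ(m=0 to 1) x[m] · y[(n-m) mod 2]

Computing each output sample:
(x ⊛ y)[0] = -2
(x ⊛ y)[1] = -1

x ⊛ y = [-2, -1]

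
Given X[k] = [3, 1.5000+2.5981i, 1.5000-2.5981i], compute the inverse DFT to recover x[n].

x[n] = (1/3) Σ(k=0 to 2) X[k] · e^(2πikn/3)

Computing each x[n]:
x[0] = 2
x[1] = -1
x[2] = 2

x = [2, -1, 2]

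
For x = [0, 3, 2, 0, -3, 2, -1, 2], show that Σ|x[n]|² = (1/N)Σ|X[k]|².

Time domain:
Σ|x[n]|² = |0|² + |3|² + |2|² + |0|² + |-3|² + |2|² + |-1|² + |2|² = 31.0000

Frequency domain:
(1/8)Σ|X[k]|² = (1/8)(|5|² + |5.1213-2.2929i|² + |-4-3i|² + |0.8787+3.7071i|² + |-9|² + |0.8787-3.7071i|² + |-4+3i|² + |5.1213+2.2929i|²) = (1/8)·248.0000 = 31.0000

Both sides agree, confirming Parseval's theorem.

Σ|x[n]|² = (1/N)Σ|X[k]|² = 31.0000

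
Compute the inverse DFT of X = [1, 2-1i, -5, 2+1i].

x[n] = (1/4) Σ(k=0 to 3) X[k] · e^(2πikn/4)

Computing each x[n]:
x[0] = 0
x[1] = 2
x[2] = -2
x[3] = 1

x = [0, 2, -2, 1]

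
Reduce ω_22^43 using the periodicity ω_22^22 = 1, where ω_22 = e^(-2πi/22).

Since ω_22^22 = 1, powers reduce modulo 22.
43 mod 22 = 21
So ω_22^43 = ω_22^21 = e^(-2πi·21/22)

ω_22^43 = ω_22^21 = 0.9595+0.2817i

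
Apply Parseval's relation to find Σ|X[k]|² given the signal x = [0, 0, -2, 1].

Parseval: Σ|x[n]|² = (1/N)Σ|X[k]|², so Σ|X[k]|² = N·Σ|x[n]|² = 4·5.0000

Σ|X[k]|² = N·Σ|x[n]|² = 4·5.0000 = 20.0000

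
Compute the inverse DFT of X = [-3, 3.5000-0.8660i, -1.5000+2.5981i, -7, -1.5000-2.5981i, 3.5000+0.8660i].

x[n] = (1/6) Σ(k=0 to 5) X[k] · e^(2πikn/6)

Computing each x[n]:
x[0] = -1
x[1] = 1
x[2] = -1
x[3] = -1
x[4] = -3
x[5] = 2

x = [-1, 1, -1, -1, -3, 2]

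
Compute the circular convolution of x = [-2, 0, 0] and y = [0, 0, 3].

(x ⊛ y)[n] = Σ(m=0 to 2) x[m] · y[(n-m) mod 3]

Computing each output sample:
(x ⊛ y)[0] = 0
(x ⊛ y)[1] = 0
(x ⊛ y)[2] = -6

x ⊛ y = [0, 0, -6]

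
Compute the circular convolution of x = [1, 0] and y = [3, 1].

(x ⊛ y)[n] = Σ(m=0 to 1) x[m] · y[(n-m) mod 2]

Computing each output sample:
(x ⊛ y)[0] = 3
(x ⊛ y)[1] = 1

x ⊛ y = [3, 1]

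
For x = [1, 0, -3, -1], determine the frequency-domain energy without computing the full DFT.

Parseval: Σ|x[n]|² = (1/N)Σ|X[k]|², so Σ|X[k]|² = N·Σ|x[n]|² = 4·11.0000

Σ|X[k]|² = N·Σ|x[n]|² = 4·11.0000 = 44.0000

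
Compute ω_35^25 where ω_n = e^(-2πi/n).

ω_35^25 = e^(-2πi·25/35)
= cos(-2π·25/35) + i·sin(-2π·25/35)
= cos(-50π/35) + i·sin(-50π/35)

ω_35^25 = cos(-50π/35) + i·sin(-50π/35) = -0.2225+0.9749i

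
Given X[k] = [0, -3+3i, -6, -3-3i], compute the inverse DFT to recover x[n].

x[n] = (1/4) Σ(k=0 to 3) X[k] · e^(2πikn/4)

Computing each x[n]:
x[0] = -3
x[1] = 0
x[2] = 0
x[3] = 3

x = [-3, 0, 0, 3]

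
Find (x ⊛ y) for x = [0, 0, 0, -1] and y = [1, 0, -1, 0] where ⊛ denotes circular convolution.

(x ⊛ y)[n] = Σ(m=0 to 3) x[m] · y[(n-m) mod 4]

Computing each output sample:
(x ⊛ y)[0] = 0
(x ⊛ y)[1] = 1
(x ⊛ y)[2] = 0
(x ⊛ y)[3] = -1

x ⊛ y = [0, 1, 0, -1]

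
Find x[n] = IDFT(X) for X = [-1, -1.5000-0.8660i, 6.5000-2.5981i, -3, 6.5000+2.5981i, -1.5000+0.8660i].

x[n] = (1/6) Σ(k=0 to 5) X[k] · e^(2πikn/6)

Computing each x[n]:
x[0] = 1
x[1] = 0
x[2] = -2
x[3] = 3
x[4] = -1
x[5] = -2

x = [1, 0, -2, 3, -1, -2]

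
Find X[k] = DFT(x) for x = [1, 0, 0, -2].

X[k] = Σ(n=0 to 3) x[n] · ω_4^(nk)
where ω_4 = e^(-2πi/4)

Computing each X[k]:
X[0] = -1
X[1] = 1-2i
X[2] = 3
X[3] = 1+2i

X = [-1, 1-2i, 3, 1+2i]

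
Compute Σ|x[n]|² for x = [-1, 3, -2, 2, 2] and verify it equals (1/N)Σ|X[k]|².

Time domain:
Σ|x[n]|² = |-1|² + |3|² + |-2|² + |2|² + |2|² = 22.0000

Frequency domain:
(1/5)Σ|X[k]|² = (1/5)(|4|² + |0.5451+1.4001i|² + |-5.0451-4.3920i|² + |-5.0451+4.3920i|² + |0.5451-1.4001i|²) = (1/5)·110.0000 = 22.0000

Both sides agree, confirming Parseval's theorem.

Σ|x[n]|² = (1/N)Σ|X[k]|² = 22.0000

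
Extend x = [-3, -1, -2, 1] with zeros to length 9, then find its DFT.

Original 4-point DFT: [-5, -1+2i, -5, -1-2i]
Zero-padded 9-point DFT provides frequency interpolation.

DFT_9([x, 0, ...]) = [-5, -4.6133+1.7464i, -1.7943+2.5349i, -0.5000-0.8660i, -4.0924-1.8096i, -4.0924+1.8096i, -0.5000+0.8660i, -1.7943-2.5349i, -4.6133-1.7464i]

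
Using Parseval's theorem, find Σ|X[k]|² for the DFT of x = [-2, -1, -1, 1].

Parseval: Σ|x[n]|² = (1/N)Σ|X[k]|², so Σ|X[k]|² = N·Σ|x[n]|² = 4·7.0000

Σ|X[k]|² = N·Σ|x[n]|² = 4·7.0000 = 28.0000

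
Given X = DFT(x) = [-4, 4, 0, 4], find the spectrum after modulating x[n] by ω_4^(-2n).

Modulation property: DFT(ω_4^(-2n)·x[n]) = X[(k-2) mod 4], so circularly shift X by 2 positions.

X[k-2] = [0, 4, -4, 4]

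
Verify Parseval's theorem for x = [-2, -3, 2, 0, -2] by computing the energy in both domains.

Time domain:
Σ|x[n]|² = |-2|² + |-3|² + |2|² + |0|² + |-2|² = 21.0000

Frequency domain:
(1/5)Σ|X[k]|² = (1/5)(|-5|² + |-5.1631-0.2245i|² + |2.6631+2.4899i|² + |2.6631-2.4899i|² + |-5.1631+0.2245i|²) = (1/5)·105.0000 = 21.0000

Both sides agree, confirming Parseval's theorem.

Σ|x[n]|² = (1/N)Σ|X[k]|² = 21.0000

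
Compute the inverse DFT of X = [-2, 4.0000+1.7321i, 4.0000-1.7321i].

x[n] = (1/3) Σ(k=0 to 2) X[k] · e^(2πikn/3)

Computing each x[n]:
x[0] = 2
x[1] = -3
x[2] = -1

x = [2, -3, -1]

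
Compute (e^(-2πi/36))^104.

Since ω_36^36 = 1, powers reduce modulo 36.
104 mod 36 = 32
So ω_36^104 = ω_36^32 = e^(-2πi·32/36)

ω_36^104 = ω_36^32 = 0.7660+0.6428i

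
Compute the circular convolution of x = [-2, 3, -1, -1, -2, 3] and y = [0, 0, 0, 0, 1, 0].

(x ⊛ y)[n] = Σ(m=0 to 5) x[m] · y[(n-m) mod 6]

Computing each output sample:
(x ⊛ y)[0] = -1
(x ⊛ y)[1] = -1
(x ⊛ y)[2] = -2
(x ⊛ y)[3] = 3
(x ⊛ y)[4] = -2
(x ⊛ y)[5] = 3

x ⊛ y = [-1, -1, -2, 3, -2, 3]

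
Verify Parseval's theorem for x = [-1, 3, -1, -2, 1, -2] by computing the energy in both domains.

Time domain:
Σ|x[n]|² = |-1|² + |3|² + |-1|² + |-2|² + |1|² + |-2|² = 20.0000

Frequency domain:
(1/6)Σ|X[k]|² = (1/6)(|-2|² + |1.5000-2.5981i|² + |-3.5000-6.0622i|² + |0|² + |-3.5000+6.0622i|² + |1.5000+2.5981i|²) = (1/6)·120.0000 = 20.0000

Both sides agree, confirming Parseval's theorem.

Σ|x[n]|² = (1/N)Σ|X[k]|² = 20.0000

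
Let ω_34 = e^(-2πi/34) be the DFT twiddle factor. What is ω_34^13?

ω_34^13 = e^(-2πi·13/34)
= cos(-2π·13/34) + i·sin(-2π·13/34)
= cos(-26π/34) + i·sin(-26π/34)

ω_34^13 = cos(-26π/34) + i·sin(-26π/34) = -0.7390-0.6737i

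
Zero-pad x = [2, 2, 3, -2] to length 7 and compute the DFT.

Original 4-point DFT: [5, -1-4i, 5, -1+4i]
Zero-padded 7-point DFT provides frequency interpolation.

DFT_7([x, 0, ...]) = [5, 4.3814-3.6207i, -2.3949-2.2119i, 2.5136+3.4276i, 2.5136-3.4276i, -2.3949+2.2119i, 4.3814+3.6207i]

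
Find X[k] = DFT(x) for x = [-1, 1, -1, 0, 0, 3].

X[k] = Σ(n=0 to 5) x[n] · ω_6^(nk)
where ω_6 = e^(-2πi/6)

Computing each X[k]:
X[0] = 2
X[1] = 1.5000+2.5981i
X[2] = -2.5000+0.8660i
X[3] = -6
X[4] = -2.5000-0.8660i
X[5] = 1.5000-2.5981i

X = [2, 1.5000+2.5981i, -2.5000+0.8660i, -6, -2.5000-0.8660i, 1.5000-2.5981i]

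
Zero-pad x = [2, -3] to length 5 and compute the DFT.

Original 2-point DFT: [-1, 5]
Zero-padded 5-point DFT provides frequency interpolation.

DFT_5([x, 0, ...]) = [-1, 1.0729+2.8532i, 4.4271+1.7634i, 4.4271-1.7634i, 1.0729-2.8532i]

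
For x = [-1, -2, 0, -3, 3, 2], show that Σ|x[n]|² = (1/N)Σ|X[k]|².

Time domain:
Σ|x[n]|² = |-1|² + |-2|² + |0|² + |-3|² + |3|² + |2|² = 27.0000

Frequency domain:
(1/6)Σ|X[k]|² = (1/6)(|-1|² + |0.5000+6.0622i|² + |-5.5000+0.8660i|² + |5|² + |-5.5000-0.8660i|² + |0.5000-6.0622i|²) = (1/6)·162.0000 = 27.0000

Both sides agree, confirming Parseval's theorem.

Σ|x[n]|² = (1/N)Σ|X[k]|² = 27.0000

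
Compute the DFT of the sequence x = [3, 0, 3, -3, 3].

X[k] = Σ(n=0 to 4) x[n] · ω_5^(nk)
where ω_5 = e^(-2πi/5)

Computing each X[k]:
X[0] = 6
X[1] = 3.9271-0.6735i
X[2] = 0.5729+7.4697i
X[3] = 0.5729-7.4697i
X[4] = 3.9271+0.6735i

X = [6, 3.9271-0.6735i, 0.5729+7.4697i, 0.5729-7.4697i, 3.9271+0.6735i]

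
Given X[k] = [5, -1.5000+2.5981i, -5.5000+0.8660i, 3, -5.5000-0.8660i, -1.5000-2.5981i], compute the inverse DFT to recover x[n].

x[n] = (1/6) Σ(k=0 to 5) X[k] · e^(2πikn/6)

Computing each x[n]:
x[0] = -1
x[1] = 0
x[2] = 2
x[3] = -1
x[4] = 3
x[5] = 2

x = [-1, 0, 2, -1, 3, 2]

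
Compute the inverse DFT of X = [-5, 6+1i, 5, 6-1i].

x[n] = (1/4) Σ(k=0 to 3) X[k] · e^(2πikn/4)

Computing each x[n]:
x[0] = 3
x[1] = -3
x[2] = -3
x[3] = -2

x = [3, -3, -3, -2]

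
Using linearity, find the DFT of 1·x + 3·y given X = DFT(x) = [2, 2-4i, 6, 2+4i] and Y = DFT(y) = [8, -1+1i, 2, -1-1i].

By linearity: DFT(1x + 3y) = 1·DFT(x) + 3·DFT(y)
= 1·[2, 2-4i, 6, 2+4i] + 3·[8, -1+1i, 2, -1-1i]

Computing element-wise:
Z[0] = 1·(2) + 3·(8) = 26
Z[1] = 1·(2-4i) + 3·(-1+1i) = -1-1i
Z[2] = 1·(6) + 3·(2) = 12
Z[3] = 1·(2+4i) + 3·(-1-1i) = -1+1i

DFT(1x + 3y) = 1·X + 3·Y = [26, -1-1i, 12, -1+1i]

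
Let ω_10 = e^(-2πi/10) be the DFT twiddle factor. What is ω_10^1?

ω_10^1 = e^(-2πi·1/10)
= cos(-2π·1/10) + i·sin(-2π·1/10)
= cos(-2π/10) + i·sin(-2π/10)

ω_10^1 = cos(-2π/10) + i·sin(-2π/10) = 0.8090-0.5878i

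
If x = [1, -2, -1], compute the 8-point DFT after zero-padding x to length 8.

Original 3-point DFT: [-2, 2.5000+0.8660i, 2.5000-0.8660i]
Zero-padded 8-point DFT provides frequency interpolation.

DFT_8([x, 0, ...]) = [-2, -0.4142+2.4142i, 2+2i, 2.4142+0.4142i, 2, 2.4142-0.4142i, 2-2i, -0.4142-2.4142i]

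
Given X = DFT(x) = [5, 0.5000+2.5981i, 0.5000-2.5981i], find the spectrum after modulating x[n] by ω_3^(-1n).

Modulation property: DFT(ω_3^(-1n)·x[n]) = X[(k-1) mod 3], so circularly shift X by 1 positions.

X[k-1] = [0.5000-2.5981i, 5, 0.5000+2.5981i]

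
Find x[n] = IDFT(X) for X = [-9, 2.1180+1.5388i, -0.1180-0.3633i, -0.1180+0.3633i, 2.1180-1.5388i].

x[n] = (1/5) Σ(k=0 to 4) X[k] · e^(2πikn/5)

Computing each x[n]:
x[0] = -1
x[1] = -2
x[2] = -3
x[3] = -2
x[4] = -1

x = [-1, -2, -3, -2, -1]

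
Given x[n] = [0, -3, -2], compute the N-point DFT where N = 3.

X[k] = Σ(n=0 to 2) x[n] · ω_3^(nk)
where ω_3 = e^(-2πi/3)

Computing each X[k]:
X[0] = -5
X[1] = 2.5000+0.8660i
X[2] = 2.5000-0.8660i

X = [-5, 2.5000+0.8660i, 2.5000-0.8660i]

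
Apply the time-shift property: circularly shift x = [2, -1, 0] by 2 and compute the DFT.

Time shift by 2: X_shifted[k] = ω_3^(2k) · X[k]
Shifted x = [-1, 0, 2]

DFT(x[n-2]) = [1, -2.0000+1.7321i, -2.0000-1.7321i]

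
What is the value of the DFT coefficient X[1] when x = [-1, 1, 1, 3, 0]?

X[1] = Σ(n=0 to 4) x[n] · ω_5^(1n) where ω_5 = e^(-2πi/5)
= (-1)·ω_5^0 + (1)·ω_5^1 + (1)·ω_5^2 + (3)·ω_5^3 + (0)·ω_5^4

X[1] = -3.9271+0.2245i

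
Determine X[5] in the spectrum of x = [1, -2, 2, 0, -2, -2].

X[5] = Σ(n=0 to 5) x[n] · ω_6^(5n) where ω_6 = e^(-2πi/6)
= (1)·ω_6^0 + (-2)·ω_6^5 + (2)·ω_6^10 + (0)·ω_6^15 + (-2)·ω_6^20 + (-2)·ω_6^25

X[5] = -1.0000+3.4641i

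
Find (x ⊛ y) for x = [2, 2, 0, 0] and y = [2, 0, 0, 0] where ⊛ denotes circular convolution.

(x ⊛ y)[n] = Σ(m=0 to 3) x[m] · y[(n-m) mod 4]

Computing each output sample:
(x ⊛ y)[0] = 4
(x ⊛ y)[1] = 4
(x ⊛ y)[2] = 0
(x ⊛ y)[3] = 0

x ⊛ y = [4, 4, 0, 0]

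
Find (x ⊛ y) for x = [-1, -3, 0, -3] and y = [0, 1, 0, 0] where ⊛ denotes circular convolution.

(x ⊛ y)[n] = Σ(m=0 to 3) x[m] · y[(n-m) mod 4]

Computing each output sample:
(x ⊛ y)[0] = -3
(x ⊛ y)[1] = -1
(x ⊛ y)[2] = -3
(x ⊛ y)[3] = 0

x ⊛ y = [-3, -1, -3, 0]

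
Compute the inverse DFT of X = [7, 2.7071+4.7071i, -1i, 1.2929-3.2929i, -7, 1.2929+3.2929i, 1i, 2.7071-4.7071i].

x[n] = (1/8) Σ(k=0 to 7) X[k] · e^(2πikn/8)

Computing each x[n]:
x[0] = 1
x[1] = 2
x[2] = -2
x[3] = 1
x[4] = -1
x[5] = 2
x[6] = 2
x[7] = 2

x = [1, 2, -2, 1, -1, 2, 2, 2]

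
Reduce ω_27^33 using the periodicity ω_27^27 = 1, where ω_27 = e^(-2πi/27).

Since ω_27^27 = 1, powers reduce modulo 27.
33 mod 27 = 6
So ω_27^33 = ω_27^6 = e^(-2πi·6/27)

ω_27^33 = ω_27^6 = 0.1736-0.9848i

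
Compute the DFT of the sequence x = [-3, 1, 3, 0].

X[k] = Σ(n=0 to 3) x[n] · ω_4^(nk)
where ω_4 = e^(-2πi/4)

Computing each X[k]:
X[0] = 1
X[1] = -6-1i
X[2] = -1
X[3] = -6+1i

X = [1, -6-1i, -1, -6+1i]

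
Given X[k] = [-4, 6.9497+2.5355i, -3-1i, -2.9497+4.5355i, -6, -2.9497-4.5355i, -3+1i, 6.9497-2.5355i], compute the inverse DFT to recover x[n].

x[n] = (1/8) Σ(k=0 to 7) X[k] · e^(2πikn/8)

Computing each x[n]:
x[0] = -1
x[1] = 1
x[2] = 0
x[3] = -3
x[4] = -3
x[5] = 0
x[6] = -1
x[7] = 3

x = [-1, 1, 0, -3, -3, 0, -1, 3]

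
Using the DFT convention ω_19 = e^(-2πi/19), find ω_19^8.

ω_19^8 = e^(-2πi·8/19)
= cos(-2π·8/19) + i·sin(-2π·8/19)
= cos(-16π/19) + i·sin(-16π/19)

ω_19^8 = cos(-16π/19) + i·sin(-16π/19) = -0.8795-0.4759i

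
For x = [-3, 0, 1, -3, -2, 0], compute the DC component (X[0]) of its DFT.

X[0] = Σ(n=0 to 5) x[n] · ω_6^0 = Σ x[n]
= (-3) + (0) + (1) + (-3) + (-2) + (0)

X[0] = -7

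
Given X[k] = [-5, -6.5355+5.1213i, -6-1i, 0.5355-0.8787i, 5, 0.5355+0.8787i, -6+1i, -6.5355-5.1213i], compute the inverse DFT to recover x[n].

x[n] = (1/8) Σ(k=0 to 7) X[k] · e^(2πikn/8)

Computing each x[n]:
x[0] = -3
x[1] = -3
x[2] = 0
x[3] = -1
x[4] = 0
x[5] = 1
x[6] = 3
x[7] = -2

x = [-3, -3, 0, -1, 0, 1, 3, -2]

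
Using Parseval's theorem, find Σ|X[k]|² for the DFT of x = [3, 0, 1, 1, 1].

Parseval: Σ|x[n]|² = (1/N)Σ|X[k]|², so Σ|X[k]|² = N·Σ|x[n]|² = 5·12.0000

Σ|X[k]|² = N·Σ|x[n]|² = 5·12.0000 = 60.0000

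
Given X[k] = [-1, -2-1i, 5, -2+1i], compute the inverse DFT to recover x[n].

x[n] = (1/4) Σ(k=0 to 3) X[k] · e^(2πikn/4)

Computing each x[n]:
x[0] = 0
x[1] = -1
x[2] = 2
x[3] = -2

x = [0, -1, 2, -2]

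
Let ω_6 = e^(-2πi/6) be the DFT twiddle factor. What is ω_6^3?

ω_6^3 = e^(-2πi·3/6)
= cos(-2π·3/6) + i·sin(-2π·3/6)
= cos(-6π/6) + i·sin(-6π/6)

ω_6^3 = cos(-6π/6) + i·sin(-6π/6) = -1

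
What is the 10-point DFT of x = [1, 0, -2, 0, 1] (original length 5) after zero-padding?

Original 5-point DFT: [0, 2.9271+2.1266i, -0.4271-1.3143i, -0.4271+1.3143i, 2.9271-2.1266i]
Zero-padded 10-point DFT provides frequency interpolation.

DFT_10([x, 0, ...]) = [0, -0.4271+1.3143i, 2.9271+2.1266i, 2.9271-2.1266i, -0.4271-1.3143i, 0, -0.4271+1.3143i, 2.9271+2.1266i, 2.9271-2.1266i, -0.4271-1.3143i]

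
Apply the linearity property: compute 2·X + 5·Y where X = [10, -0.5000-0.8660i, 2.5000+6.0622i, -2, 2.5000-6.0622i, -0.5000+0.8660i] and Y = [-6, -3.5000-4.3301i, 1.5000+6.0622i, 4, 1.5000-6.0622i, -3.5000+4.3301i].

By linearity: DFT(2x + 5y) = 2·DFT(x) + 5·DFT(y)
= 2·[10, -0.5000-0.8660i, 2.5000+6.0622i, -2, 2.5000-6.0622i, -0.5000+0.8660i] + 5·[-6, -3.5000-4.3301i, 1.5000+6.0622i, 4, 1.5000-6.0622i, -3.5000+4.3301i]

Computing element-wise:
Z[0] = 2·(10) + 5·(-6) = -10
Z[1] = 2·(-0.5000-0.8660i) + 5·(-3.5000-4.3301i) = -18.5000-23.3825i
Z[2] = 2·(2.5000+6.0622i) + 5·(1.5000+6.0622i) = 12.5000+42.4354i
Z[3] = 2·(-2) + 5·(4) = 16
Z[4] = 2·(2.5000-6.0622i) + 5·(1.5000-6.0622i) = 12.5000-42.4354i
Z[5] = 2·(-0.5000+0.8660i) + 5·(-3.5000+4.3301i) = -18.5000+23.3825i

DFT(2x + 5y) = 2·X + 5·Y = [-10, -18.5000-23.3825i, 12.5000+42.4354i, 16, 12.5000-42.4354i, -18.5000+23.3825i]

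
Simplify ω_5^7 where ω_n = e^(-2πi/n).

Since ω_5^5 = 1, powers reduce modulo 5.
7 mod 5 = 2
So ω_5^7 = ω_5^2 = e^(-2πi·2/5)

ω_5^7 = ω_5^2 = -0.8090-0.5878i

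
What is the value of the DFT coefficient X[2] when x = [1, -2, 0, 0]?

X[2] = Σ(n=0 to 3) x[n] · ω_4^(2n) where ω_4 = e^(-2πi/4)
= (1)·ω_4^0 + (-2)·ω_4^2 + (0)·ω_4^4 + (0)·ω_4^6

X[2] = 3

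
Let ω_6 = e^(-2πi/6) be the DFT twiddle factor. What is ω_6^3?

ω_6^3 = e^(-2πi·3/6)
= cos(-2π·3/6) + i·sin(-2π·3/6)
= cos(-6π/6) + i·sin(-6π/6)

ω_6^3 = cos(-6π/6) + i·sin(-6π/6) = -1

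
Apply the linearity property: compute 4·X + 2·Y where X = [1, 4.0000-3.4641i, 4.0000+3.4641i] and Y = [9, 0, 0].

By linearity: DFT(4x + 2y) = 4·DFT(x) + 2·DFT(y)
= 4·[1, 4.0000-3.4641i, 4.0000+3.4641i] + 2·[9, 0, 0]

Computing element-wise:
Z[0] = 4·(1) + 2·(9) = 22
Z[1] = 4·(4.0000-3.4641i) + 2·(0) = 16.0000-13.8564i
Z[2] = 4·(4.0000+3.4641i) + 2·(0) = 16.0000+13.8564i

DFT(4x + 2y) = 4·X + 2·Y = [22, 16.0000-13.8564i, 16.0000+13.8564i]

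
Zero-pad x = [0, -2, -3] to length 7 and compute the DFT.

Original 3-point DFT: [-5, 2.5000-0.8660i, 2.5000+0.8660i]
Zero-padded 7-point DFT provides frequency interpolation.

DFT_7([x, 0, ...]) = [-5, -0.5794+4.4884i, 3.1479+0.6482i, -0.0685-1.4777i, -0.0685+1.4777i, 3.1479-0.6482i, -0.5794-4.4884i]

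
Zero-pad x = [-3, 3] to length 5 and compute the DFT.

Original 2-point DFT: [0, -6]
Zero-padded 5-point DFT provides frequency interpolation.

DFT_5([x, 0, ...]) = [0, -2.0729-2.8532i, -5.4271-1.7634i, -5.4271+1.7634i, -2.0729+2.8532i]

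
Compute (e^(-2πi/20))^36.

Since ω_20^20 = 1, powers reduce modulo 20.
36 mod 20 = 16
So ω_20^36 = ω_20^16 = e^(-2πi·16/20)

ω_20^36 = ω_20^16 = 0.3090+0.9511i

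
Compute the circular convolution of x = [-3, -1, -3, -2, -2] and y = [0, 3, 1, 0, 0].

(x ⊛ y)[n] = Σ(m=0 to 4) x[m] · y[(n-m) mod 5]

Computing each output sample:
(x ⊛ y)[0] = -8
(x ⊛ y)[1] = -11
(x ⊛ y)[2] = -6
(x ⊛ y)[3] = -10
(x ⊛ y)[4] = -9

x ⊛ y = [-8, -11, -6, -10, -9]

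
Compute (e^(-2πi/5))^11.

Since ω_5^5 = 1, powers reduce modulo 5.
11 mod 5 = 1
So ω_5^11 = ω_5^1 = e^(-2πi·1/5)

ω_5^11 = ω_5^1 = 0.3090-0.9511i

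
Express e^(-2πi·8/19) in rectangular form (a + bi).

ω_19^8 = e^(-2πi·8/19)
= cos(-2π·8/19) + i·sin(-2π·8/19)
= cos(-16π/19) + i·sin(-16π/19)

ω_19^8 = cos(-16π/19) + i·sin(-16π/19) = -0.8795-0.4759i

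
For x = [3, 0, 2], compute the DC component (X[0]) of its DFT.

X[0] = Σ(n=0 to 2) x[n] · ω_3^0 = Σ x[n]
= (3) + (0) + (2)

X[0] = 5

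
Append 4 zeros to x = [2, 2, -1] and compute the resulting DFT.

Original 3-point DFT: [3, 1.5000-2.5981i, 1.5000+2.5981i]
Zero-padded 7-point DFT provides frequency interpolation.

DFT_7([x, 0, ...]) = [3, 3.4695-0.5887i, 2.4559-2.3837i, -0.4254-1.6496i, -0.4254+1.6496i, 2.4559+2.3837i, 3.4695+0.5887i]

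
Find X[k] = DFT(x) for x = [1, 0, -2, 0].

X[k] = Σ(n=0 to 3) x[n] · ω_4^(nk)
where ω_4 = e^(-2πi/4)

Computing each X[k]:
X[0] = -1
X[1] = 3
X[2] = -1
X[3] = 3

X = [-1, 3, -1, 3]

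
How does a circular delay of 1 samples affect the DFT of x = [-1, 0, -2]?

Time shift by 1: X_shifted[k] = ω_3^(1k) · X[k]
Shifted x = [-2, -1, 0]

DFT(x[n-1]) = [-3, -1.5000+0.8660i, -1.5000-0.8660i]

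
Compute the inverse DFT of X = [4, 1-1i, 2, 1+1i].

x[n] = (1/4) Σ(k=0 to 3) X[k] · e^(2πikn/4)

Computing each x[n]:
x[0] = 2
x[1] = 1
x[2] = 1
x[3] = 0

x = [2, 1, 1, 0]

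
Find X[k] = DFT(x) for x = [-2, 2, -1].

X[k] = Σ(n=0 to 2) x[n] · ω_3^(nk)
where ω_3 = e^(-2πi/3)

Computing each X[k]:
X[0] = -1
X[1] = -2.5000-2.5981i
X[2] = -2.5000+2.5981i

X = [-1, -2.5000-2.5981i, -2.5000+2.5981i]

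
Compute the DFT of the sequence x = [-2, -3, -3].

X[k] = Σ(n=0 to 2) x[n] · ω_3^(nk)
where ω_3 = e^(-2πi/3)

Computing each X[k]:
X[0] = -8
X[1] = 1
X[2] = 1

X = [-8, 1, 1]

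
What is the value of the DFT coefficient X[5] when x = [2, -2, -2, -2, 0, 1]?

X[5] = Σ(n=0 to 5) x[n] · ω_6^(5n) where ω_6 = e^(-2πi/6)
= (2)·ω_6^0 + (-2)·ω_6^5 + (-2)·ω_6^10 + (-2)·ω_6^15 + (0)·ω_6^20 + (1)·ω_6^25

X[5] = 4.5000-4.3301i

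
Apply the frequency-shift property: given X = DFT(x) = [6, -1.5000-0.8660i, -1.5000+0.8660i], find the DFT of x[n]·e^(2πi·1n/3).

Modulation property: DFT(ω_3^(-1n)·x[n]) = X[(k-1) mod 3], so circularly shift X by 1 positions.

X[k-1] = [-1.5000+0.8660i, 6, -1.5000-0.8660i]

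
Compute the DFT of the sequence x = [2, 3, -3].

X[k] = Σ(n=0 to 2) x[n] · ω_3^(nk)
where ω_3 = e^(-2πi/3)

Computing each X[k]:
X[0] = 2
X[1] = 2.0000-5.1962i
X[2] = 2.0000+5.1962i

X = [2, 2.0000-5.1962i, 2.0000+5.1962i]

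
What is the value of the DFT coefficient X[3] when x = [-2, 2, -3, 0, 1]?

X[3] = Σ(n=0 to 4) x[n] · ω_5^(3n) where ω_5 = e^(-2πi/5)
= (-2)·ω_5^0 + (2)·ω_5^3 + (-3)·ω_5^6 + (0)·ω_5^9 + (1)·ω_5^12

X[3] = -5.3541+3.4410i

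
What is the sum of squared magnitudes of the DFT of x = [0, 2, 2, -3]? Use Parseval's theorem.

Parseval: Σ|x[n]|² = (1/N)Σ|X[k]|², so Σ|X[k]|² = N·Σ|x[n]|² = 4·17.0000

Σ|X[k]|² = N·Σ|x[n]|² = 4·17.0000 = 68.0000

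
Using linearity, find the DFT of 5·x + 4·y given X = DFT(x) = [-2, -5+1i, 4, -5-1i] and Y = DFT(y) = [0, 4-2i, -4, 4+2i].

By linearity: DFT(5x + 4y) = 5·DFT(x) + 4·DFT(y)
= 5·[-2, -5+1i, 4, -5-1i] + 4·[0, 4-2i, -4, 4+2i]

Computing element-wise:
Z[0] = 5·(-2) + 4·(0) = -10
Z[1] = 5·(-5+1i) + 4·(4-2i) = -9-3i
Z[2] = 5·(4) + 4·(-4) = 4
Z[3] = 5·(-5-1i) + 4·(4+2i) = -9+3i

DFT(5x + 4y) = 5·X + 4·Y = [-10, -9-3i, 4, -9+3i]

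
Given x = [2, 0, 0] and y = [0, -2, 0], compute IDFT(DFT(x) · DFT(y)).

(x ⊛ y)[n] = Σ(m=0 to 2) x[m] · y[(n-m) mod 3]

Computing each output sample:
(x ⊛ y)[0] = 0
(x ⊛ y)[1] = -4
(x ⊛ y)[2] = 0

x ⊛ y = [0, -4, 0]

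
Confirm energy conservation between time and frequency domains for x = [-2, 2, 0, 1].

Time domain:
Σ|x[n]|² = |-2|² + |2|² + |0|² + |1|² = 9.0000

Frequency domain:
(1/4)Σ|X[k]|² = (1/4)(|1|² + |-2-1i|² + |-5|² + |-2+1i|²) = (1/4)·36.0000 = 9.0000

Both sides agree, confirming Parseval's theorem.

Σ|x[n]|² = (1/N)Σ|X[k]|² = 9.0000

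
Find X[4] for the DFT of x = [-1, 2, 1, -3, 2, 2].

X[4] = Σ(n=0 to 5) x[n] · ω_6^(4n) where ω_6 = e^(-2πi/6)
= (-1)·ω_6^0 + (2)·ω_6^4 + (1)·ω_6^8 + (-3)·ω_6^12 + (2)·ω_6^16 + (2)·ω_6^20

X[4] = -7.5000+0.8660i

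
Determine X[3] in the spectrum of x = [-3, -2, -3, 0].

X[3] = Σ(n=0 to 3) x[n] · ω_4^(3n) where ω_4 = e^(-2πi/4)
= (-3)·ω_4^0 + (-2)·ω_4^3 + (-3)·ω_4^6 + (0)·ω_4^9

X[3] = -2i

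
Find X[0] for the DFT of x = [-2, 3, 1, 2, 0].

X[0] = Σ(n=0 to 4) x[n] · ω_5^0 = Σ x[n]
= (-2) + (3) + (1) + (2) + (0)

X[0] = 4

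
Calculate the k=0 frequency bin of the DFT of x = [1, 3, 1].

X[0] = Σ(n=0 to 2) x[n] · ω_3^0 = Σ x[n]
= (1) + (3) + (1)

X[0] = 5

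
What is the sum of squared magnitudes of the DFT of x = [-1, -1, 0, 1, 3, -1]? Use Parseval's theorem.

Parseval: Σ|x[n]|² = (1/N)Σ|X[k]|², so Σ|X[k]|² = N·Σ|x[n]|² = 6·13.0000

Σ|X[k]|² = N·Σ|x[n]|² = 6·13.0000 = 78.0000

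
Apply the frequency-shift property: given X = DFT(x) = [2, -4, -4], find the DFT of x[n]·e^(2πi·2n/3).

Modulation property: DFT(ω_3^(-2n)·x[n]) = X[(k-2) mod 3], so circularly shift X by 2 positions.

X[k-2] = [-4, -4, 2]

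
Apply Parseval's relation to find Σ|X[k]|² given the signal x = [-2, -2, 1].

Parseval: Σ|x[n]|² = (1/N)Σ|X[k]|², so Σ|X[k]|² = N·Σ|x[n]|² = 3·9.0000

Σ|X[k]|² = N·Σ|x[n]|² = 3·9.0000 = 27.0000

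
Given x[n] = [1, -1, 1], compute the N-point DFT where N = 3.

X[k] = Σ(n=0 to 2) x[n] · ω_3^(nk)
where ω_3 = e^(-2πi/3)

Computing each X[k]:
X[0] = 1
X[1] = 1.0000+1.7321i
X[2] = 1.0000-1.7321i

X = [1, 1.0000+1.7321i, 1.0000-1.7321i]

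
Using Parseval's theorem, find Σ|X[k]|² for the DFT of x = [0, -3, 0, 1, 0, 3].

Parseval: Σ|x[n]|² = (1/N)Σ|X[k]|², so Σ|X[k]|² = N·Σ|x[n]|² = 6·19.0000

Σ|X[k]|² = N·Σ|x[n]|² = 6·19.0000 = 114.0000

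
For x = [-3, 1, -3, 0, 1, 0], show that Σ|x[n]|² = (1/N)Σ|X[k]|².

Time domain:
Σ|x[n]|² = |-3|² + |1|² + |-3|² + |0|² + |1|² + |0|² = 20.0000

Frequency domain:
(1/6)Σ|X[k]|² = (1/6)(|-4|² + |-1.5000+2.5981i|² + |-2.5000-4.3301i|² + |-6|² + |-2.5000+4.3301i|² + |-1.5000-2.5981i|²) = (1/6)·120.0000 = 20.0000

Both sides agree, confirming Parseval's theorem.

Σ|x[n]|² = (1/N)Σ|X[k]|² = 20.0000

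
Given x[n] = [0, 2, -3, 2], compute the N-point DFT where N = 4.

X[k] = Σ(n=0 to 3) x[n] · ω_4^(nk)
where ω_4 = e^(-2πi/4)

Computing each X[k]:
X[0] = 1
X[1] = 3
X[2] = -7
X[3] = 3

X = [1, 3, -7, 3]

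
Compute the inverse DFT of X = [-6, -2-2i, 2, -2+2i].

x[n] = (1/4) Σ(k=0 to 3) X[k] · e^(2πikn/4)

Computing each x[n]:
x[0] = -2
x[1] = -1
x[2] = 0
x[3] = -3

x = [-2, -1, 0, -3]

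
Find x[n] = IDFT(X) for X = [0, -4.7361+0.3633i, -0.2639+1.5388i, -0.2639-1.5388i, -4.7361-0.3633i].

x[n] = (1/5) Σ(k=0 to 4) X[k] · e^(2πikn/5)

Computing each x[n]:
x[0] = -2
x[1] = -1
x[2] = 2
x[3] = 1
x[4] = 0

x = [-2, -1, 2, 1, 0]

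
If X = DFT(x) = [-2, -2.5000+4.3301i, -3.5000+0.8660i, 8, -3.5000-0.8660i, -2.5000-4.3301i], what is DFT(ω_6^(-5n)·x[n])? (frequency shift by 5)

Modulation property: DFT(ω_6^(-5n)·x[n]) = X[(k-5) mod 6], so circularly shift X by 5 positions.

X[k-5] = [-2.5000+4.3301i, -3.5000+0.8660i, 8, -3.5000-0.8660i, -2.5000-4.3301i, -2]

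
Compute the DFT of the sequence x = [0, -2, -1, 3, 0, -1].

X[k] = Σ(n=0 to 5) x[n] · ω_6^(nk)
where ω_6 = e^(-2πi/6)

Computing each X[k]:
X[0] = -1
X[1] = -4.0000+1.7321i
X[2] = 5
X[3] = -1
X[4] = 5
X[5] = -4.0000-1.7321i

X = [-1, -4.0000+1.7321i, 5, -1, 5, -4.0000-1.7321i]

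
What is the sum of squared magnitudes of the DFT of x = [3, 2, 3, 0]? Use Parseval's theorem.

Parseval: Σ|x[n]|² = (1/N)Σ|X[k]|², so Σ|X[k]|² = N·Σ|x[n]|² = 4·22.0000

Σ|X[k]|² = N·Σ|x[n]|² = 4·22.0000 = 88.0000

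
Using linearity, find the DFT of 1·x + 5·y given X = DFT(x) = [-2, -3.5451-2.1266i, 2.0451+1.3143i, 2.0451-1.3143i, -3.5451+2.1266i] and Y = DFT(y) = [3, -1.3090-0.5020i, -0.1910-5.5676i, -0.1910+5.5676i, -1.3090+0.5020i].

By linearity: DFT(1x + 5y) = 1·DFT(x) + 5·DFT(y)
= 1·[-2, -3.5451-2.1266i, 2.0451+1.3143i, 2.0451-1.3143i, -3.5451+2.1266i] + 5·[3, -1.3090-0.5020i, -0.1910-5.5676i, -0.1910+5.5676i, -1.3090+0.5020i]

Computing element-wise:
Z[0] = 1·(-2) + 5·(3) = 13
Z[1] = 1·(-3.5451-2.1266i) + 5·(-1.3090-0.5020i) = -10.0901-4.6366i
Z[2] = 1·(2.0451+1.3143i) + 5·(-0.1910-5.5676i) = 1.0901-26.5237i
Z[3] = 1·(2.0451-1.3143i) + 5·(-0.1910+5.5676i) = 1.0901+26.5237i
Z[4] = 1·(-3.5451+2.1266i) + 5·(-1.3090+0.5020i) = -10.0901+4.6366i

DFT(1x + 5y) = 1·X + 5·Y = [13, -10.0901-4.6366i, 1.0901-26.5237i, 1.0901+26.5237i, -10.0901+4.6366i]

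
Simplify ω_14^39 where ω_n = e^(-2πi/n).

Since ω_14^14 = 1, powers reduce modulo 14.
39 mod 14 = 11
So ω_14^39 = ω_14^11 = e^(-2πi·11/14)

ω_14^39 = ω_14^11 = 0.2225+0.9749i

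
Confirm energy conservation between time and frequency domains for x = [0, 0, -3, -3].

Time domain:
Σ|x[n]|² = |0|² + |0|² + |-3|² + |-3|² = 18.0000

Frequency domain:
(1/4)Σ|X[k]|² = (1/4)(|-6|² + |3-3i|² + |0|² + |3+3i|²) = (1/4)·72.0000 = 18.0000

Both sides agree, confirming Parseval's theorem.

Σ|x[n]|² = (1/N)Σ|X[k]|² = 18.0000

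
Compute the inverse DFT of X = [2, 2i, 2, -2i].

x[n] = (1/4) Σ(k=0 to 3) X[k] · e^(2πikn/4)

Computing each x[n]:
x[0] = 1
x[1] = -1
x[2] = 1
x[3] = 1

x = [1, -1, 1, 1]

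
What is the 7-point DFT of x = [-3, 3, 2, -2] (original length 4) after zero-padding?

Original 4-point DFT: [0, -5-5i, -2, -5+5i]
Zero-padded 7-point DFT provides frequency interpolation.

DFT_7([x, 0, ...]) = [0, 0.2274-3.4276i, -6.7165-3.6207i, -4.0109+2.2119i, -4.0109-2.2119i, -6.7165+3.6207i, 0.2274+3.4276i]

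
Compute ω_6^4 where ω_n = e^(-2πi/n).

ω_6^4 = e^(-2πi·4/6)
= cos(-2π·4/6) + i·sin(-2π·4/6)
= cos(-8π/6) + i·sin(-8π/6)

ω_6^4 = cos(-8π/6) + i·sin(-8π/6) = -0.5000+0.8660i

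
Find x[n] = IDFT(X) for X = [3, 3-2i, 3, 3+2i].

x[n] = (1/4) Σ(k=0 to 3) X[k] · e^(2πikn/4)

Computing each x[n]:
x[0] = 3
x[1] = 1
x[2] = 0
x[3] = -1

x = [3, 1, 0, -1]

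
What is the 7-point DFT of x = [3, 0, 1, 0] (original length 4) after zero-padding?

Original 4-point DFT: [4, 2, 4, 2]
Zero-padded 7-point DFT provides frequency interpolation.

DFT_7([x, 0, ...]) = [4, 2.7775-0.9749i, 2.0990+0.4339i, 3.6235+0.7818i, 3.6235-0.7818i, 2.0990-0.4339i, 2.7775+0.9749i]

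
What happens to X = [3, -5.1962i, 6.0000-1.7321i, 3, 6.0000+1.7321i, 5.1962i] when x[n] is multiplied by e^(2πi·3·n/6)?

Modulation property: DFT(ω_6^(-3n)·x[n]) = X[(k-3) mod 6], so circularly shift X by 3 positions.

X[k-3] = [3, 6.0000+1.7321i, 5.1962i, 3, -5.1962i, 6.0000-1.7321i]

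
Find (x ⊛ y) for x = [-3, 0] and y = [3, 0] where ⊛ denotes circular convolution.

(x ⊛ y)[n] = Σ(m=0 to 1) x[m] · y[(n-m) mod 2]

Computing each output sample:
(x ⊛ y)[0] = -9
(x ⊛ y)[1] = 0

x ⊛ y = [-9, 0]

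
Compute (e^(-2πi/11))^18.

Since ω_11^11 = 1, powers reduce modulo 11.
18 mod 11 = 7
So ω_11^18 = ω_11^7 = e^(-2πi·7/11)

ω_11^18 = ω_11^7 = -0.6549+0.7557i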